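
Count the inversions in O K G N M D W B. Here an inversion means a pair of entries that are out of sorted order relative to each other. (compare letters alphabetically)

18 inversions

For each element, count later entries that are smaller:
O → K, G, N, M, D, B → 6
K → G, D, B → 3
G → D, B → 2
N → M, D, B → 3
M → D, B → 2
D → B → 1
W → B → 1
B → none → 0
Sum: 6 + 3 + 2 + 3 + 2 + 1 + 1 + 0 = 18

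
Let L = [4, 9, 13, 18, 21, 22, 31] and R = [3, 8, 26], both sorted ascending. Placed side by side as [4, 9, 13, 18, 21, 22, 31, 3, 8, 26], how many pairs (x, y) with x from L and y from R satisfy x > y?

Take each right-half value and tally the left-half values above it:
r = 3: 4, 9, 13, 18, 21, 22, 31 → 7
r = 8: 9, 13, 18, 21, 22, 31 → 6
r = 26: 31 → 1
Cross-inversions: 7 + 6 + 1 = 14

There are 14 split inversions.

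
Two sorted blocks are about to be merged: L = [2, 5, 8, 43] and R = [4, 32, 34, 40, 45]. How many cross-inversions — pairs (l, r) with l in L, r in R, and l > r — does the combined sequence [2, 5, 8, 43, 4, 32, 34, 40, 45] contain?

There are 6 cross-inversions.

Count, for every r in R, how many entries of L exceed r:
r = 4: 5, 8, 43 → 3
r = 32: 43 → 1
r = 34: 43 → 1
r = 40: 43 → 1
r = 45: none → 0
Cross-inversions: 3 + 1 + 1 + 1 + 0 = 6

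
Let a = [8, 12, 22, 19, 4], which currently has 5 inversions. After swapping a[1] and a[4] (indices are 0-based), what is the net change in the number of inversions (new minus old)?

-1

Positions 1 and 4 hold 12 and 4; after swapping, the array is [8, 4, 22, 19, 12].
Element-by-element contributions:
8 → 4 → 1
4 → none → 0
22 → 19, 12 → 2
19 → 12 → 1
12 → none → 0
Sum: 1 + 0 + 2 + 1 + 0 = 4
Change: 4 − 5 = -1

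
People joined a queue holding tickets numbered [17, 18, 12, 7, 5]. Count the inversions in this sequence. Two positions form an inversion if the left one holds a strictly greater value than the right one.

Out-of-order index pairs (0-indexed):
(0,2): 17 > 12
(0,3): 17 > 7
(0,4): 17 > 5
(1,2): 18 > 12
(1,3): 18 > 7
(1,4): 18 > 5
(2,3): 12 > 7
(2,4): 12 > 5
(3,4): 7 > 5
That's 9 pairs.

There are 9 inversions.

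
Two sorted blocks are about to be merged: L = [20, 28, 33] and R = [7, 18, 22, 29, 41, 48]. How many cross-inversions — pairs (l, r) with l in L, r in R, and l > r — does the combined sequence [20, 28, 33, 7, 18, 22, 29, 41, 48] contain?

9 split inversions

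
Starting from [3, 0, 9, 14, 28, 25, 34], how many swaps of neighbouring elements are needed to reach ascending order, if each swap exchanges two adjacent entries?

Adjacent swaps: 2

Each adjacent swap fixes exactly one inversion, so the minimum swap count equals the number of inversions.
Count inversions — for each element, later elements that are smaller:
3: 0 → 1
0: none → 0
9: none → 0
14: none → 0
28: 25 → 1
25: none → 0
34: none → 0
Total inversions: 1 + 0 + 0 + 0 + 1 + 0 + 0 = 2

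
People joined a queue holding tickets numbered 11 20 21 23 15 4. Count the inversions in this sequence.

Out-of-order index pairs (1-indexed):
(1,6): 11 > 4
(2,5): 20 > 15
(2,6): 20 > 4
(3,5): 21 > 15
(3,6): 21 > 4
(4,5): 23 > 15
(4,6): 23 > 4
(5,6): 15 > 4
That's 8 pairs.

8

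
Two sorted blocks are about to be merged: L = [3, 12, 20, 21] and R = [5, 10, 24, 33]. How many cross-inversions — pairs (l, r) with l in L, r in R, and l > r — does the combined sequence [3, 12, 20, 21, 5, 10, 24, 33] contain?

6 cross-inversions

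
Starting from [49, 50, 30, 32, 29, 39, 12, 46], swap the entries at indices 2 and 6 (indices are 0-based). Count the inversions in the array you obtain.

Positions 2 and 6 hold 30 and 12; after swapping, the array is [49, 50, 12, 32, 29, 39, 30, 46].
Element-by-element contributions:
49 → 12, 32, 29, 39, 30, 46 → 6
50 → 12, 32, 29, 39, 30, 46 → 6
12 → none → 0
32 → 29, 30 → 2
29 → none → 0
39 → 30 → 1
30 → none → 0
46 → none → 0
Sum: 6 + 6 + 0 + 2 + 0 + 1 + 0 + 0 = 15

Inversions: 15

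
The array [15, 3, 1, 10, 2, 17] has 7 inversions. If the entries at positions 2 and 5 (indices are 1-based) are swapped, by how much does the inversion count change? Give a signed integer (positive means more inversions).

Positions 2 and 5 hold 3 and 2; after swapping, the array is [15, 2, 1, 10, 3, 17].
Sweep left to right; for each value list the smaller values that follow it:
15: 4
2: 1
1: 0
10: 1
3: 0
17: 0
Sum: 4 + 1 + 0 + 1 + 0 + 0 = 6
Change: 6 − 7 = -1

-1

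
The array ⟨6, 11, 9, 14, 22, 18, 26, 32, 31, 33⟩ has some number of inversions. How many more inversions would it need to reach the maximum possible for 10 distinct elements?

Maximum inversions for 10 distinct elements is C(10, 2) = 10·9/2 = 45.
Current inversions — for each element, count later smaller elements:
6: 0
11: 1
9: 0
14: 0
22: 1
18: 0
26: 0
32: 1
31: 0
33: 0
Current total: 0 + 1 + 0 + 0 + 1 + 0 + 0 + 1 + 0 + 0 = 3
Shortfall: 45 − 3 = 42

42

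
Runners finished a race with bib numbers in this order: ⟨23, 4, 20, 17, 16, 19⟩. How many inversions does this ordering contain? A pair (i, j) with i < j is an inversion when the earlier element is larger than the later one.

Sweep left to right; for each value list the smaller values that follow it:
23 → 4, 20, 17, 16, 19 → 5
4 → none → 0
20 → 17, 16, 19 → 3
17 → 16 → 1
16 → none → 0
19 → none → 0
Sum: 5 + 0 + 3 + 1 + 0 + 0 = 9

9 out-of-order pairs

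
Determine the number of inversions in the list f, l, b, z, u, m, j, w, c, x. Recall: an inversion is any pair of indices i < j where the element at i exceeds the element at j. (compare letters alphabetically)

18 inversions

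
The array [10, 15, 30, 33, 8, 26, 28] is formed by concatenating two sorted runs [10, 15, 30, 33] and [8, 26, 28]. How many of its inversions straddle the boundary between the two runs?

8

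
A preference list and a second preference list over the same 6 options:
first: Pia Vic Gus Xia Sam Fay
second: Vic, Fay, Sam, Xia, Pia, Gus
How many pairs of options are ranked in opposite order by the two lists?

10

Assign each item its position (1..6) in the first ordering, then rewrite the second ordering as that position sequence:
positions: Pia→1, Vic→2, Gus→3, Xia→4, Sam→5, Fay→6
second ordering as positions: [2, 6, 5, 4, 1, 3]
Discordant pairs = inversions in this position sequence.
2: 1 → 1
6: 5, 4, 1, 3 → 4
5: 4, 1, 3 → 3
4: 1, 3 → 2
1: 0
3: 0
Total: 1 + 4 + 3 + 2 + 0 + 0 = 10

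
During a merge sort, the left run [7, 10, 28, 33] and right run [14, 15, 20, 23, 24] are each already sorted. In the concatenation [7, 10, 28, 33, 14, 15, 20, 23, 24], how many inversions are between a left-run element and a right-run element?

10

Count, for every r in R, how many entries of L exceed r:
r = 14: 28, 33 → 2
r = 15: 28, 33 → 2
r = 20: 28, 33 → 2
r = 23: 28, 33 → 2
r = 24: 28, 33 → 2
Cross-inversions: 2 + 2 + 2 + 2 + 2 = 10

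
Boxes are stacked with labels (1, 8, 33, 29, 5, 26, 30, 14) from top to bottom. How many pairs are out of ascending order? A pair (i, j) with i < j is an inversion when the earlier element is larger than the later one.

Element-by-element contributions:
1: 0
8: 1
33: 5
29: 3
5: 0
26: 1
30: 1
14: 0
Sum: 0 + 1 + 5 + 3 + 0 + 1 + 1 + 0 = 11

11 inversions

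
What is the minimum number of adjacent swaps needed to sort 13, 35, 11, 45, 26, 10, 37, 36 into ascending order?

12

Minimum adjacent swaps = number of inversions (each swap of adjacent out-of-order elements removes one inversion and no swap can remove more).
Count inversions — for each element, later elements that are smaller:
13: 11, 10 → 2
35: 11, 26, 10 → 3
11: 10 → 1
45: 26, 10, 37, 36 → 4
26: 10 → 1
10: none → 0
37: 36 → 1
36: none → 0
Total inversions: 2 + 3 + 1 + 4 + 1 + 0 + 1 + 0 = 12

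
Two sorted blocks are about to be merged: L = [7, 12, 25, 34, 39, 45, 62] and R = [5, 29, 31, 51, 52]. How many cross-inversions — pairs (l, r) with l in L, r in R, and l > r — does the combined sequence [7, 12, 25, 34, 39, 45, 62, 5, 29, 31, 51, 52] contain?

Split inversions: 17

For each element r of the right run, count left-run elements greater than r:
r = 5: 7, 12, 25, 34, 39, 45, 62 → 7
r = 29: 34, 39, 45, 62 → 4
r = 31: 34, 39, 45, 62 → 4
r = 51: 62 → 1
r = 52: 62 → 1
Cross-inversions: 7 + 4 + 4 + 1 + 1 = 17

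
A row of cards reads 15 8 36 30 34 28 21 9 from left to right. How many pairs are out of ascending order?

For each element, count later entries that are smaller:
15 → 8, 9 → 2
8 → none → 0
36 → 30, 34, 28, 21, 9 → 5
30 → 28, 21, 9 → 3
34 → 28, 21, 9 → 3
28 → 21, 9 → 2
21 → 9 → 1
9 → none → 0
Sum: 2 + 0 + 5 + 3 + 3 + 2 + 1 + 0 = 16

16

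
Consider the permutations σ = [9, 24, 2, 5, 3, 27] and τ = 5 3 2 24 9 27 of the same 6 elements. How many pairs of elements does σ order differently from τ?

Assign each item its position (1..6) in the first ordering, then rewrite the second ordering as that position sequence:
positions: 9→1, 24→2, 2→3, 5→4, 3→5, 27→6
second ordering as positions: [4, 5, 3, 2, 1, 6]
Discordant pairs = inversions in this position sequence.
4: 3, 2, 1 → 3
5: 3, 2, 1 → 3
3: 2, 1 → 2
2: 1 → 1
1: 0
6: 0
Total: 3 + 3 + 2 + 1 + 0 + 0 = 9

9 discordant pairs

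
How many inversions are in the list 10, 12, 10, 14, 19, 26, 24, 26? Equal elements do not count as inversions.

2

For each element, count later entries that are smaller:
10: 0
12: 1
10: 0
14: 0
19: 0
26: 1
24: 0
26: 0
Sum: 0 + 1 + 0 + 0 + 0 + 1 + 0 + 0 = 2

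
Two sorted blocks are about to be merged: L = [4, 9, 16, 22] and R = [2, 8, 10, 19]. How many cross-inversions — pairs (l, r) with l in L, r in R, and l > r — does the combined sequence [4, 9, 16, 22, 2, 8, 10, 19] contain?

Count, for every r in R, how many entries of L exceed r:
r = 2: 4, 9, 16, 22 → 4
r = 8: 9, 16, 22 → 3
r = 10: 16, 22 → 2
r = 19: 22 → 1
Cross-inversions: 4 + 3 + 2 + 1 = 10

There are 10 cross-inversions.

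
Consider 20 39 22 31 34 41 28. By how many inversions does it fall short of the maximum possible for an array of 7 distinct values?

Maximum inversions for 7 distinct elements is C(7, 2) = 7·6/2 = 21.
Current inversions — for each element, count later smaller elements:
20: 0
39: 4
22: 0
31: 1
34: 1
41: 1
28: 0
Current total: 0 + 4 + 0 + 1 + 1 + 1 + 0 = 7
Shortfall: 21 − 7 = 14

14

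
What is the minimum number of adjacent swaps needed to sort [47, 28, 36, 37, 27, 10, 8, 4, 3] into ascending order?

33 adjacent swaps

Each adjacent swap fixes exactly one inversion, so the minimum swap count equals the number of inversions.
Count inversions — for each element, later elements that are smaller:
47: 28, 36, 37, 27, 10, 8, 4, 3 → 8
28: 27, 10, 8, 4, 3 → 5
36: 27, 10, 8, 4, 3 → 5
37: 27, 10, 8, 4, 3 → 5
27: 10, 8, 4, 3 → 4
10: 8, 4, 3 → 3
8: 4, 3 → 2
4: 3 → 1
3: none → 0
Total inversions: 8 + 5 + 5 + 5 + 4 + 3 + 2 + 1 + 0 = 33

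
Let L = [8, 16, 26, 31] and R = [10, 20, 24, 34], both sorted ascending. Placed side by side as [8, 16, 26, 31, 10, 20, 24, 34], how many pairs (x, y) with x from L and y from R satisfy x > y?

Cross-inversions: 7

Take each right-half value and tally the left-half values above it:
r = 10: 16, 26, 31 → 3
r = 20: 26, 31 → 2
r = 24: 26, 31 → 2
r = 34: none → 0
Cross-inversions: 3 + 2 + 2 + 0 = 7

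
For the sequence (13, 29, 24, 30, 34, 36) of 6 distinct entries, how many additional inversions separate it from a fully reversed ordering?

Maximum inversions for 6 distinct elements is C(6, 2) = 6·5/2 = 15.
Current inversions — for each element, count later smaller elements:
13: 0
29: 1
24: 0
30: 0
34: 0
36: 0
Current total: 0 + 1 + 0 + 0 + 0 + 0 = 1
Shortfall: 15 − 1 = 14

14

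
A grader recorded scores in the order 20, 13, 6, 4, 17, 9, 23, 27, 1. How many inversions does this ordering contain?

Out-of-order pairs: 18

Element-by-element contributions:
20 → 13, 6, 4, 17, 9, 1 → 6
13 → 6, 4, 9, 1 → 4
6 → 4, 1 → 2
4 → 1 → 1
17 → 9, 1 → 2
9 → 1 → 1
23 → 1 → 1
27 → 1 → 1
1 → none → 0
Sum: 6 + 4 + 2 + 1 + 2 + 1 + 1 + 1 + 0 = 18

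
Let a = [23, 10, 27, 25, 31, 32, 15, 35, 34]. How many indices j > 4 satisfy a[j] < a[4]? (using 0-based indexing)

1 such element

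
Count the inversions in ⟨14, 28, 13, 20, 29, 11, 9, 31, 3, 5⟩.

30 out-of-order pairs

Sweep left to right; for each value list the smaller values that follow it:
14: 5
28: 6
13: 4
20: 4
29: 4
11: 3
9: 2
31: 2
3: 0
5: 0
Sum: 5 + 6 + 4 + 4 + 4 + 3 + 2 + 2 + 0 + 0 = 30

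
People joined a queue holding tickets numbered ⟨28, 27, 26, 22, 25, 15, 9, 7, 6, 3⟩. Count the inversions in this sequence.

44 out-of-order pairs

Count, for each position, how many later elements it exceeds:
28: 9
27: 8
26: 7
22: 5
25: 5
15: 4
9: 3
7: 2
6: 1
3: 0
Sum: 9 + 8 + 7 + 5 + 5 + 4 + 3 + 2 + 1 + 0 = 44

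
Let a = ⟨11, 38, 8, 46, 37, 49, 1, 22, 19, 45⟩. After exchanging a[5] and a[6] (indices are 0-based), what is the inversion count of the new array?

Positions 5 and 6 hold 49 and 1; after swapping, the array is [11, 38, 8, 46, 37, 1, 49, 22, 19, 45].
Count, for each position, how many later elements it exceeds:
11 → 8, 1 → 2
38 → 8, 37, 1, 22, 19 → 5
8 → 1 → 1
46 → 37, 1, 22, 19, 45 → 5
37 → 1, 22, 19 → 3
1 → none → 0
49 → 22, 19, 45 → 3
22 → 19 → 1
19 → none → 0
45 → none → 0
Sum: 2 + 5 + 1 + 5 + 3 + 0 + 3 + 1 + 0 + 0 = 20

20 inversions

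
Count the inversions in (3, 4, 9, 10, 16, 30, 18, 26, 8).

8

For each element, count later entries that are smaller:
3: 0
4: 0
9: 1
10: 1
16: 1
30: 3
18: 1
26: 1
8: 0
Sum: 0 + 0 + 1 + 1 + 1 + 3 + 1 + 1 + 0 = 8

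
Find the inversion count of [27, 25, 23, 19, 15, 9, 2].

Count, for each position, how many later elements it exceeds:
27 → 25, 23, 19, 15, 9, 2 → 6
25 → 23, 19, 15, 9, 2 → 5
23 → 19, 15, 9, 2 → 4
19 → 15, 9, 2 → 3
15 → 9, 2 → 2
9 → 2 → 1
2 → none → 0
Sum: 6 + 5 + 4 + 3 + 2 + 1 + 0 = 21

There are 21 inversions.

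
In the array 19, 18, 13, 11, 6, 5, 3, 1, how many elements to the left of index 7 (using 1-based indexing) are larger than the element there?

6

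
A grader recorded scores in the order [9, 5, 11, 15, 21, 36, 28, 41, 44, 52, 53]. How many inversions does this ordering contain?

Sweep left to right; for each value list the smaller values that follow it:
9 → 5 → 1
5 → none → 0
11 → none → 0
15 → none → 0
21 → none → 0
36 → 28 → 1
28 → none → 0
41 → none → 0
44 → none → 0
52 → none → 0
53 → none → 0
Sum: 1 + 0 + 0 + 0 + 0 + 1 + 0 + 0 + 0 + 0 + 0 = 2

2 out-of-order pairs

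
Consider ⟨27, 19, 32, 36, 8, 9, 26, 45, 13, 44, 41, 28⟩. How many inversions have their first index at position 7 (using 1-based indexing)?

The element at index 7 is 26.
Elements after it: 45, 13, 44, 41, 28
Those smaller than 26: 13

1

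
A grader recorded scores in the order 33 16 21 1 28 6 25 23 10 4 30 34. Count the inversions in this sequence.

Element-by-element contributions:
33 → 16, 21, 1, 28, 6, 25, 23, 10, 4, 30 → 10
16 → 1, 6, 10, 4 → 4
21 → 1, 6, 10, 4 → 4
1 → none → 0
28 → 6, 25, 23, 10, 4 → 5
6 → 4 → 1
25 → 23, 10, 4 → 3
23 → 10, 4 → 2
10 → 4 → 1
4 → none → 0
30 → none → 0
34 → none → 0
Sum: 10 + 4 + 4 + 0 + 5 + 1 + 3 + 2 + 1 + 0 + 0 + 0 = 30

30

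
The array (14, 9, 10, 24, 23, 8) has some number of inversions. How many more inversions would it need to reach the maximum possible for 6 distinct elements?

Maximum inversions for 6 distinct elements is C(6, 2) = 6·5/2 = 15.
Current inversions — for each element, count later smaller elements:
14: 3
9: 1
10: 1
24: 2
23: 1
8: 0
Current total: 3 + 1 + 1 + 2 + 1 + 0 = 8
Shortfall: 15 − 8 = 7

7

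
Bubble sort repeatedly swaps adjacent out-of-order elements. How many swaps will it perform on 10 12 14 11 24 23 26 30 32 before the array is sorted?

Each adjacent swap fixes exactly one inversion, so the minimum swap count equals the number of inversions.
Count inversions — for each element, later elements that are smaller:
10: none → 0
12: 11 → 1
14: 11 → 1
11: none → 0
24: 23 → 1
23: none → 0
26: none → 0
30: none → 0
32: none → 0
Total inversions: 0 + 1 + 1 + 0 + 1 + 0 + 0 + 0 + 0 = 3

Adjacent swaps: 3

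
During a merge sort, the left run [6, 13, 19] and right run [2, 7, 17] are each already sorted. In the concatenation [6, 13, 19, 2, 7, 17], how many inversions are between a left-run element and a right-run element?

6 split inversions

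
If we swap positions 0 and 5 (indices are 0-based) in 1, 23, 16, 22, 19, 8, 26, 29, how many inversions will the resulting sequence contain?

Inversions: 9

Positions 0 and 5 hold 1 and 8; after swapping, the array is [8, 23, 16, 22, 19, 1, 26, 29].
Sweep left to right; for each value list the smaller values that follow it:
8 → 1 → 1
23 → 16, 22, 19, 1 → 4
16 → 1 → 1
22 → 19, 1 → 2
19 → 1 → 1
1 → none → 0
26 → none → 0
29 → none → 0
Sum: 1 + 4 + 1 + 2 + 1 + 0 + 0 + 0 = 9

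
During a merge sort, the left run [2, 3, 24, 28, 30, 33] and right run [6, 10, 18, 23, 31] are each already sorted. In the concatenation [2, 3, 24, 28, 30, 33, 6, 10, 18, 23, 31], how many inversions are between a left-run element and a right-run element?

Take each right-half value and tally the left-half values above it:
r = 6: 24, 28, 30, 33 → 4
r = 10: 24, 28, 30, 33 → 4
r = 18: 24, 28, 30, 33 → 4
r = 23: 24, 28, 30, 33 → 4
r = 31: 33 → 1
Cross-inversions: 4 + 4 + 4 + 4 + 1 = 17

17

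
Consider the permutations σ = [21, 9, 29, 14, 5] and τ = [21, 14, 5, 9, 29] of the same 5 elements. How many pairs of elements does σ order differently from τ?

Assign each item its position (1..5) in the first ordering, then rewrite the second ordering as that position sequence:
positions: 21→1, 9→2, 29→3, 14→4, 5→5
second ordering as positions: [1, 4, 5, 2, 3]
Discordant pairs = inversions in this position sequence.
1: 0
4: 2, 3 → 2
5: 2, 3 → 2
2: 0
3: 0
Total: 0 + 2 + 2 + 0 + 0 = 4

4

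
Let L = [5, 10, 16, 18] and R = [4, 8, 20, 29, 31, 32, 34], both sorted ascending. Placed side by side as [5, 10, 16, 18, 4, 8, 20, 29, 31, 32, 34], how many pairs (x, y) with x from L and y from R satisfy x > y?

For each element r of the right run, count left-run elements greater than r:
r = 4: 5, 10, 16, 18 → 4
r = 8: 10, 16, 18 → 3
r = 20: none → 0
r = 29: none → 0
r = 31: none → 0
r = 32: none → 0
r = 34: none → 0
Cross-inversions: 4 + 3 + 0 + 0 + 0 + 0 + 0 = 7

7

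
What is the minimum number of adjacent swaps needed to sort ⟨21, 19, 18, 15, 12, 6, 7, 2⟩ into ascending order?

27

The minimum number of adjacent swaps to sort an array equals its inversion count, since every such swap removes exactly one inversion.
Count inversions — for each element, later elements that are smaller:
21: 19, 18, 15, 12, 6, 7, 2 → 7
19: 18, 15, 12, 6, 7, 2 → 6
18: 15, 12, 6, 7, 2 → 5
15: 12, 6, 7, 2 → 4
12: 6, 7, 2 → 3
6: 2 → 1
7: 2 → 1
2: none → 0
Total inversions: 7 + 6 + 5 + 4 + 3 + 1 + 1 + 0 = 27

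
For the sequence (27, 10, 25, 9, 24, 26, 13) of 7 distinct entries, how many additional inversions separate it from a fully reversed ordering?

9 inversions short

Maximum inversions for 7 distinct elements is C(7, 2) = 7·6/2 = 21.
Current inversions — for each element, count later smaller elements:
27: 6
10: 1
25: 3
9: 0
24: 1
26: 1
13: 0
Current total: 6 + 1 + 3 + 0 + 1 + 1 + 0 = 12
Shortfall: 21 − 12 = 9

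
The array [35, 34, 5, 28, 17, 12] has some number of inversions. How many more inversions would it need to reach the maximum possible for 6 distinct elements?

3 inversions short

Maximum inversions for 6 distinct elements is C(6, 2) = 6·5/2 = 15.
Current inversions — for each element, count later smaller elements:
35: 5
34: 4
5: 0
28: 2
17: 1
12: 0
Current total: 5 + 4 + 0 + 2 + 1 + 0 = 12
Shortfall: 15 − 12 = 3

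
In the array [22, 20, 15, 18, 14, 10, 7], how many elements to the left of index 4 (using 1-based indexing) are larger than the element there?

2

The element at index 4 is 18.
Elements before it: 22, 20, 15
Those larger than 18: 22, 20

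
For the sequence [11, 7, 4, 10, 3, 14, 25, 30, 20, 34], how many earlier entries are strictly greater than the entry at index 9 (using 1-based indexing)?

2

The element at index 9 is 20.
Elements before it: 11, 7, 4, 10, 3, 14, 25, 30
Those larger than 20: 25, 30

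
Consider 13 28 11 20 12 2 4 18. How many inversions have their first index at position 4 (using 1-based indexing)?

4

The element at index 4 is 20.
Elements after it: 12, 2, 4, 18
Those smaller than 20: 12, 2, 4, 18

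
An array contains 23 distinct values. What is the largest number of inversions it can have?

The maximum occurs when the array is in strictly decreasing order: every one of the C(23, 2) pairs is inverted.
C(23, 2) = 23·22/2 = 253

253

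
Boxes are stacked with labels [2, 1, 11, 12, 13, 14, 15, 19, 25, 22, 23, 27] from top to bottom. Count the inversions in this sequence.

3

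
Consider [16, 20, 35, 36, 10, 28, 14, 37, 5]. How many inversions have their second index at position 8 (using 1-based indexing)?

0

The element at index 8 is 37.
Elements before it: 16, 20, 35, 36, 10, 28, 14
None of them are larger than 37.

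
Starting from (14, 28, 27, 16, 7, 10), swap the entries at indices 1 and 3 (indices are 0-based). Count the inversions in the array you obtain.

Positions 1 and 3 hold 28 and 16; after swapping, the array is [14, 16, 27, 28, 7, 10].
Sweep left to right; for each value list the smaller values that follow it:
14 → 7, 10 → 2
16 → 7, 10 → 2
27 → 7, 10 → 2
28 → 7, 10 → 2
7 → none → 0
10 → none → 0
Sum: 2 + 2 + 2 + 2 + 0 + 0 = 8

8 inversions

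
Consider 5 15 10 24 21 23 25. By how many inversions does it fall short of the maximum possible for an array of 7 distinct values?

18

Maximum inversions for 7 distinct elements is C(7, 2) = 7·6/2 = 21.
Current inversions — for each element, count later smaller elements:
5: 0
15: 1
10: 0
24: 2
21: 0
23: 0
25: 0
Current total: 0 + 1 + 0 + 2 + 0 + 0 + 0 = 3
Shortfall: 21 − 3 = 18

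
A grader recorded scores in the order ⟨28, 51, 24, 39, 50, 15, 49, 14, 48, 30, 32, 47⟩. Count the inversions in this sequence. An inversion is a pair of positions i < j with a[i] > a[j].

Sweep left to right; for each value list the smaller values that follow it:
28: 3
51: 10
24: 2
39: 4
50: 7
15: 1
49: 5
14: 0
48: 3
30: 0
32: 0
47: 0
Sum: 3 + 10 + 2 + 4 + 7 + 1 + 5 + 0 + 3 + 0 + 0 + 0 = 35

35 inversions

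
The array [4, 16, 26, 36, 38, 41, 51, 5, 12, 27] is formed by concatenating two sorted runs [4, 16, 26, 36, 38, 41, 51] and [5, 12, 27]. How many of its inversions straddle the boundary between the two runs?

16

For each element r of the right run, count left-run elements greater than r:
r = 5: 16, 26, 36, 38, 41, 51 → 6
r = 12: 16, 26, 36, 38, 41, 51 → 6
r = 27: 36, 38, 41, 51 → 4
Cross-inversions: 6 + 6 + 4 = 16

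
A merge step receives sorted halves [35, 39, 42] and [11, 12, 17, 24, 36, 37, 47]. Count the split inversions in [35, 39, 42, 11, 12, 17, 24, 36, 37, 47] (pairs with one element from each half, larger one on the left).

Take each right-half value and tally the left-half values above it:
r = 11: 35, 39, 42 → 3
r = 12: 35, 39, 42 → 3
r = 17: 35, 39, 42 → 3
r = 24: 35, 39, 42 → 3
r = 36: 39, 42 → 2
r = 37: 39, 42 → 2
r = 47: none → 0
Cross-inversions: 3 + 3 + 3 + 3 + 2 + 2 + 0 = 16

16 split inversions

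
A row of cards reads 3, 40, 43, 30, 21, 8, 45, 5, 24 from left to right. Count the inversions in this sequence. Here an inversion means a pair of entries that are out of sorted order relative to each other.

19

Count, for each position, how many later elements it exceeds:
3 → none → 0
40 → 30, 21, 8, 5, 24 → 5
43 → 30, 21, 8, 5, 24 → 5
30 → 21, 8, 5, 24 → 4
21 → 8, 5 → 2
8 → 5 → 1
45 → 5, 24 → 2
5 → none → 0
24 → none → 0
Sum: 0 + 5 + 5 + 4 + 2 + 1 + 2 + 0 + 0 = 19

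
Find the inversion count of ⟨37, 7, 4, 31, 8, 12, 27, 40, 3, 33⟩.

20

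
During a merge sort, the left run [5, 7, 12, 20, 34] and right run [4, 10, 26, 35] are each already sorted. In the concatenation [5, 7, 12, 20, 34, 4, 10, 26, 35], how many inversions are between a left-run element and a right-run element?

Take each right-half value and tally the left-half values above it:
r = 4: 5, 7, 12, 20, 34 → 5
r = 10: 12, 20, 34 → 3
r = 26: 34 → 1
r = 35: none → 0
Cross-inversions: 5 + 3 + 1 + 0 = 9

9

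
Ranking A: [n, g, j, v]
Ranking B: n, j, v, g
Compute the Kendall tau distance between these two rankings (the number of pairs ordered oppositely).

Assign each item its position (1..4) in the first ordering, then rewrite the second ordering as that position sequence:
positions: n→1, g→2, j→3, v→4
second ordering as positions: [1, 3, 4, 2]
Discordant pairs = inversions in this position sequence.
1: 0
3: 2 → 1
4: 2 → 1
2: 0
Total: 0 + 1 + 1 + 0 = 2

2 discordant pairs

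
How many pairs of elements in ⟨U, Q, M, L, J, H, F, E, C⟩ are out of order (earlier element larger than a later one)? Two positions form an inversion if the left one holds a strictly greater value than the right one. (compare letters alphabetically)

36

Sweep left to right; for each value list the smaller values that follow it:
U → Q, M, L, J, H, F, E, C → 8
Q → M, L, J, H, F, E, C → 7
M → L, J, H, F, E, C → 6
L → J, H, F, E, C → 5
J → H, F, E, C → 4
H → F, E, C → 3
F → E, C → 2
E → C → 1
C → none → 0
Sum: 8 + 7 + 6 + 5 + 4 + 3 + 2 + 1 + 0 = 36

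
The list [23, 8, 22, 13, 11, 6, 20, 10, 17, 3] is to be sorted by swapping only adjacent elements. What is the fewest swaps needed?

There are 31 adjacent swaps.

The minimum number of adjacent swaps to sort an array equals its inversion count, since every such swap removes exactly one inversion.
Count inversions — for each element, later elements that are smaller:
23: 8, 22, 13, 11, 6, 20, 10, 17, 3 → 9
8: 6, 3 → 2
22: 13, 11, 6, 20, 10, 17, 3 → 7
13: 11, 6, 10, 3 → 4
11: 6, 10, 3 → 3
6: 3 → 1
20: 10, 17, 3 → 3
10: 3 → 1
17: 3 → 1
3: none → 0
Total inversions: 9 + 2 + 7 + 4 + 3 + 1 + 3 + 1 + 1 + 0 = 31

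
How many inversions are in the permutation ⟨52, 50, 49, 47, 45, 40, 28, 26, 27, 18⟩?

There are 44 inversions.

Element-by-element contributions:
52: 9
50: 8
49: 7
47: 6
45: 5
40: 4
28: 3
26: 1
27: 1
18: 0
Sum: 9 + 8 + 7 + 6 + 5 + 4 + 3 + 1 + 1 + 0 = 44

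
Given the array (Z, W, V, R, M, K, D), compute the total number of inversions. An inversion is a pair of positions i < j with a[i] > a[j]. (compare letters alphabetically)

21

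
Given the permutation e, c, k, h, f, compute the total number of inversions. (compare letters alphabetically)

Inversion pairs (indices are 0-based):
(0,1): e > c
(2,3): k > h
(2,4): k > f
(3,4): h > f
That's 4 pairs.

4 inversions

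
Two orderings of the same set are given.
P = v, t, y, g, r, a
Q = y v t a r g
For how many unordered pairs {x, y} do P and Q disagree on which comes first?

Assign each item its position (1..6) in the first ordering, then rewrite the second ordering as that position sequence:
positions: v→1, t→2, y→3, g→4, r→5, a→6
second ordering as positions: [3, 1, 2, 6, 5, 4]
Discordant pairs = inversions in this position sequence.
3: 1, 2 → 2
1: 0
2: 0
6: 5, 4 → 2
5: 4 → 1
4: 0
Total: 2 + 0 + 0 + 2 + 1 + 0 = 5

5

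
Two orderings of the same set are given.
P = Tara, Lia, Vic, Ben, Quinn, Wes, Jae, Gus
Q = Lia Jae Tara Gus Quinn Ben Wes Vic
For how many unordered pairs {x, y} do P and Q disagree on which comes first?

Assign each item its position (1..8) in the first ordering, then rewrite the second ordering as that position sequence:
positions: Tara→1, Lia→2, Vic→3, Ben→4, Quinn→5, Wes→6, Jae→7, Gus→8
second ordering as positions: [2, 7, 1, 8, 5, 4, 6, 3]
Discordant pairs = inversions in this position sequence.
2: 1 → 1
7: 1, 5, 4, 6, 3 → 5
1: 0
8: 5, 4, 6, 3 → 4
5: 4, 3 → 2
4: 3 → 1
6: 3 → 1
3: 0
Total: 1 + 5 + 0 + 4 + 2 + 1 + 1 + 0 = 14

14 disagreeing pairs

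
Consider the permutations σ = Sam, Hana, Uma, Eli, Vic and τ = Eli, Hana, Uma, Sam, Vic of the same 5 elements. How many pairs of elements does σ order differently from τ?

Assign each item its position (1..5) in the first ordering, then rewrite the second ordering as that position sequence:
positions: Sam→1, Hana→2, Uma→3, Eli→4, Vic→5
second ordering as positions: [4, 2, 3, 1, 5]
Discordant pairs = inversions in this position sequence.
4: 2, 3, 1 → 3
2: 1 → 1
3: 1 → 1
1: 0
5: 0
Total: 3 + 1 + 1 + 0 + 0 = 5

Discordant pairs: 5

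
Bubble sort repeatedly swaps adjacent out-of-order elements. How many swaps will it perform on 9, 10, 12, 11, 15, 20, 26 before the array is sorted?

Minimum adjacent swaps = number of inversions (each swap of adjacent out-of-order elements removes one inversion and no swap can remove more).
Count inversions — for each element, later elements that are smaller:
9: none → 0
10: none → 0
12: 11 → 1
11: none → 0
15: none → 0
20: none → 0
26: none → 0
Total inversions: 0 + 0 + 1 + 0 + 0 + 0 + 0 = 1

There is 1 adjacent swap.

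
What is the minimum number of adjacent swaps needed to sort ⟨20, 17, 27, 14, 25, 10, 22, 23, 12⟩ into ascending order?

Swaps: 21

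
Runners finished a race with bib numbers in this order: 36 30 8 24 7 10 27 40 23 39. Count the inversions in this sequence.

Sweep left to right; for each value list the smaller values that follow it:
36: 7
30: 6
8: 1
24: 3
7: 0
10: 0
27: 1
40: 2
23: 0
39: 0
Sum: 7 + 6 + 1 + 3 + 0 + 0 + 1 + 2 + 0 + 0 = 20

20 out-of-order pairs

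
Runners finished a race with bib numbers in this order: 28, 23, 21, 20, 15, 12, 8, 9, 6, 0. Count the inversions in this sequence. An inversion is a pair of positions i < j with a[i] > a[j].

44

Sweep left to right; for each value list the smaller values that follow it:
28 → 23, 21, 20, 15, 12, 8, 9, 6, 0 → 9
23 → 21, 20, 15, 12, 8, 9, 6, 0 → 8
21 → 20, 15, 12, 8, 9, 6, 0 → 7
20 → 15, 12, 8, 9, 6, 0 → 6
15 → 12, 8, 9, 6, 0 → 5
12 → 8, 9, 6, 0 → 4
8 → 6, 0 → 2
9 → 6, 0 → 2
6 → 0 → 1
0 → none → 0
Sum: 9 + 8 + 7 + 6 + 5 + 4 + 2 + 2 + 1 + 0 = 44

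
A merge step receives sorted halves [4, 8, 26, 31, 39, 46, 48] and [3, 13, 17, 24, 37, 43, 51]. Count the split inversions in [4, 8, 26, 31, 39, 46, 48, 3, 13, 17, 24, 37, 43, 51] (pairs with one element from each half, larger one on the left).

For each element r of the right run, count left-run elements greater than r:
r = 3: 4, 8, 26, 31, 39, 46, 48 → 7
r = 13: 26, 31, 39, 46, 48 → 5
r = 17: 26, 31, 39, 46, 48 → 5
r = 24: 26, 31, 39, 46, 48 → 5
r = 37: 39, 46, 48 → 3
r = 43: 46, 48 → 2
r = 51: none → 0
Cross-inversions: 7 + 5 + 5 + 5 + 3 + 2 + 0 = 27

27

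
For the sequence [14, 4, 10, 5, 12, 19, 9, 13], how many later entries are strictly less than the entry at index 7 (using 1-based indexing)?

0

The element at index 7 is 9.
Elements after it: 13
None of them are smaller than 9.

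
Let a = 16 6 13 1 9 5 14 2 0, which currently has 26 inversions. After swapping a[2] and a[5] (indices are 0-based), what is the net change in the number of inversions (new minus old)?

Positions 2 and 5 hold 13 and 5; after swapping, the array is [16, 6, 5, 1, 9, 13, 14, 2, 0].
For each element, count later entries that are smaller:
16: 8
6: 4
5: 3
1: 1
9: 2
13: 2
14: 2
2: 1
0: 0
Sum: 8 + 4 + 3 + 1 + 2 + 2 + 2 + 1 + 0 = 23
Change: 23 − 26 = -3

-3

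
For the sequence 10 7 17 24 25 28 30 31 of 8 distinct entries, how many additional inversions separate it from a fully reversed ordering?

27 inversions short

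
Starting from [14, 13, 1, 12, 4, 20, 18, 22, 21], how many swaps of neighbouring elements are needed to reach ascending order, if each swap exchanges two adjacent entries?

10

The minimum number of adjacent swaps to sort an array equals its inversion count, since every such swap removes exactly one inversion.
Count inversions — for each element, later elements that are smaller:
14: 13, 1, 12, 4 → 4
13: 1, 12, 4 → 3
1: none → 0
12: 4 → 1
4: none → 0
20: 18 → 1
18: none → 0
22: 21 → 1
21: none → 0
Total inversions: 4 + 3 + 0 + 1 + 0 + 1 + 0 + 1 + 0 = 10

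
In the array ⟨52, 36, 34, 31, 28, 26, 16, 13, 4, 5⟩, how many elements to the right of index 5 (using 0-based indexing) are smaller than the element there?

4

The element at index 5 is 26.
Elements after it: 16, 13, 4, 5
Those smaller than 26: 16, 13, 4, 5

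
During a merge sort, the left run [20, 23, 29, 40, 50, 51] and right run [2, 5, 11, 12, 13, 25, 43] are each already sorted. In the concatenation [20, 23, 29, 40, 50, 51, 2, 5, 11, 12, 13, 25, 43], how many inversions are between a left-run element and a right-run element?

Count, for every r in R, how many entries of L exceed r:
r = 2: 20, 23, 29, 40, 50, 51 → 6
r = 5: 20, 23, 29, 40, 50, 51 → 6
r = 11: 20, 23, 29, 40, 50, 51 → 6
r = 12: 20, 23, 29, 40, 50, 51 → 6
r = 13: 20, 23, 29, 40, 50, 51 → 6
r = 25: 29, 40, 50, 51 → 4
r = 43: 50, 51 → 2
Cross-inversions: 6 + 6 + 6 + 6 + 6 + 4 + 2 = 36

36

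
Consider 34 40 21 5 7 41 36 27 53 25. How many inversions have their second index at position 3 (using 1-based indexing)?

2

The element at index 3 is 21.
Elements before it: 34, 40
Those larger than 21: 34, 40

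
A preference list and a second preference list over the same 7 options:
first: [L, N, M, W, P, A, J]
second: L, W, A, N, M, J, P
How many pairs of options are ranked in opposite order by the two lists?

6

Assign each item its position (1..7) in the first ordering, then rewrite the second ordering as that position sequence:
positions: L→1, N→2, M→3, W→4, P→5, A→6, J→7
second ordering as positions: [1, 4, 6, 2, 3, 7, 5]
Discordant pairs = inversions in this position sequence.
1: 0
4: 2, 3 → 2
6: 2, 3, 5 → 3
2: 0
3: 0
7: 5 → 1
5: 0
Total: 0 + 2 + 3 + 0 + 0 + 1 + 0 = 6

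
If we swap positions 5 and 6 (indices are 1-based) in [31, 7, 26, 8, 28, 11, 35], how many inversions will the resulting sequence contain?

Positions 5 and 6 hold 28 and 11; after swapping, the array is [31, 7, 26, 8, 11, 28, 35].
Element-by-element contributions:
31 → 7, 26, 8, 11, 28 → 5
7 → none → 0
26 → 8, 11 → 2
8 → none → 0
11 → none → 0
28 → none → 0
35 → none → 0
Sum: 5 + 0 + 2 + 0 + 0 + 0 + 0 = 7

7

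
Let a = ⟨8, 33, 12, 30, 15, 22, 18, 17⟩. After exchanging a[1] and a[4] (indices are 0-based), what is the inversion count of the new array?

10 inversions

Positions 1 and 4 hold 33 and 15; after swapping, the array is [8, 15, 12, 30, 33, 22, 18, 17].
Count, for each position, how many later elements it exceeds:
8 → none → 0
15 → 12 → 1
12 → none → 0
30 → 22, 18, 17 → 3
33 → 22, 18, 17 → 3
22 → 18, 17 → 2
18 → 17 → 1
17 → none → 0
Sum: 0 + 1 + 0 + 3 + 3 + 2 + 1 + 0 = 10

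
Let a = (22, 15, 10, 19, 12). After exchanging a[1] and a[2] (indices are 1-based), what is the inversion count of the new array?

6

Positions 1 and 2 hold 22 and 15; after swapping, the array is [15, 22, 10, 19, 12].
Sweep left to right; for each value list the smaller values that follow it:
15: 2
22: 3
10: 0
19: 1
12: 0
Sum: 2 + 3 + 0 + 1 + 0 = 6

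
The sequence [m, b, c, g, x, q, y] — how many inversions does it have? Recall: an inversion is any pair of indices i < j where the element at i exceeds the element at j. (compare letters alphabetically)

Out-of-order pairs: 4

Element-by-element contributions:
m: 3
b: 0
c: 0
g: 0
x: 1
q: 0
y: 0
Sum: 3 + 0 + 0 + 0 + 1 + 0 + 0 = 4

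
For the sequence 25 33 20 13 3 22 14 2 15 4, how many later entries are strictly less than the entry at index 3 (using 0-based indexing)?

3 such elements

The element at index 3 is 13.
Elements after it: 3, 22, 14, 2, 15, 4
Those smaller than 13: 3, 2, 4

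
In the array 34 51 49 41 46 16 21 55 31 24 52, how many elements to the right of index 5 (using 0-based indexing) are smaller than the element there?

0 such elements

The element at index 5 is 16.
Elements after it: 21, 55, 31, 24, 52
None of them are smaller than 16.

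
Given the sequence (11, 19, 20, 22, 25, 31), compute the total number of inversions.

Count, for each position, how many later elements it exceeds:
11 → none → 0
19 → none → 0
20 → none → 0
22 → none → 0
25 → none → 0
31 → none → 0
Sum: 0 + 0 + 0 + 0 + 0 + 0 = 0

0 inversions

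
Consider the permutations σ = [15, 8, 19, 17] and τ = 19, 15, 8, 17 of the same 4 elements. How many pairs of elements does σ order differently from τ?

Assign each item its position (1..4) in the first ordering, then rewrite the second ordering as that position sequence:
positions: 15→1, 8→2, 19→3, 17→4
second ordering as positions: [3, 1, 2, 4]
Discordant pairs = inversions in this position sequence.
3: 1, 2 → 2
1: 0
2: 0
4: 0
Total: 2 + 0 + 0 + 0 = 2

2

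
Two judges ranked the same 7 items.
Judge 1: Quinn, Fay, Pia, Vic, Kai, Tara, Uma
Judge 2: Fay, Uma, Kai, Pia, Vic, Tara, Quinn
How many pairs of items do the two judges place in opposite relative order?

12 discordant pairs

Assign each item its position (1..7) in the first ordering, then rewrite the second ordering as that position sequence:
positions: Quinn→1, Fay→2, Pia→3, Vic→4, Kai→5, Tara→6, Uma→7
second ordering as positions: [2, 7, 5, 3, 4, 6, 1]
Discordant pairs = inversions in this position sequence.
2: 1 → 1
7: 5, 3, 4, 6, 1 → 5
5: 3, 4, 1 → 3
3: 1 → 1
4: 1 → 1
6: 1 → 1
1: 0
Total: 1 + 5 + 3 + 1 + 1 + 1 + 0 = 12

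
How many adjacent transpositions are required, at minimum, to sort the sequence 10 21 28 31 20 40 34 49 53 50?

The minimum number of adjacent swaps to sort an array equals its inversion count, since every such swap removes exactly one inversion.
Count inversions — for each element, later elements that are smaller:
10: none → 0
21: 20 → 1
28: 20 → 1
31: 20 → 1
20: none → 0
40: 34 → 1
34: none → 0
49: none → 0
53: 50 → 1
50: none → 0
Total inversions: 0 + 1 + 1 + 1 + 0 + 1 + 0 + 0 + 1 + 0 = 5

5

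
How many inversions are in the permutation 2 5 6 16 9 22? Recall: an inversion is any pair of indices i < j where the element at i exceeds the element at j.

1

For each element, count later entries that are smaller:
2: 0
5: 0
6: 0
16: 1
9: 0
22: 0
Sum: 0 + 0 + 0 + 1 + 0 + 0 = 1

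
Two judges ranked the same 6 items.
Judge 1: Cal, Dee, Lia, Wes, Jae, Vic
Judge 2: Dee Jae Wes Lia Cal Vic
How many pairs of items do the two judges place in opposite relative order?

Assign each item its position (1..6) in the first ordering, then rewrite the second ordering as that position sequence:
positions: Cal→1, Dee→2, Lia→3, Wes→4, Jae→5, Vic→6
second ordering as positions: [2, 5, 4, 3, 1, 6]
Discordant pairs = inversions in this position sequence.
2: 1 → 1
5: 4, 3, 1 → 3
4: 3, 1 → 2
3: 1 → 1
1: 0
6: 0
Total: 1 + 3 + 2 + 1 + 0 + 0 = 7

There are 7 discordant pairs.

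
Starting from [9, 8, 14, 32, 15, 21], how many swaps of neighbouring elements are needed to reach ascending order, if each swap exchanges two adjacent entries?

Minimum adjacent swaps = number of inversions (each swap of adjacent out-of-order elements removes one inversion and no swap can remove more).
Count inversions — for each element, later elements that are smaller:
9: 8 → 1
8: none → 0
14: none → 0
32: 15, 21 → 2
15: none → 0
21: none → 0
Total inversions: 1 + 0 + 0 + 2 + 0 + 0 = 3

3 adjacent swaps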